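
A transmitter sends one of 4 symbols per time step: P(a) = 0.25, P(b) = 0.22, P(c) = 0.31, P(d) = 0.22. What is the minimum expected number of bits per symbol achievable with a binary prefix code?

2 bits/symbol

Repeatedly combine the two least-probable nodes; the expected code length is the sum of the merged weights.
merge 11/50 + 11/50 → 11/25
merge 1/4 + 31/100 → 14/25
merge 11/25 + 14/25 → 1
L = 11/25 + 14/25 + 1 = 2 bits/symbol.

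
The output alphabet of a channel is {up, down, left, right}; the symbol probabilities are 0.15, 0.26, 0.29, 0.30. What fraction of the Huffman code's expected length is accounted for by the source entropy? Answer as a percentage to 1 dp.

97.7%

Entropy H = −Σ p log₂ p ≈ 1.9548 bits.
Huffman merges: 3/20+13/50→41/100; 29/100+3/10→59/100; 41/100+59/100→1. L = 2 ≈ 2.0000.
Efficiency = H/L = 1.9548/2.0000 = 97.7%.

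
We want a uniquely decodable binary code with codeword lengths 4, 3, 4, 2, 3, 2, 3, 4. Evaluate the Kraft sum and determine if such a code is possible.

With common denominator 2^4 = 16: Σ 2^(−ℓᵢ) = 1/16 + 2/16 + 1/16 + 4/16 + 2/16 + 4/16 + 2/16 + 1/16 = 17/16 = 1.0625.
Kraft's inequality requires Σ ≤ 1; here Σ = 1.0625 > 1, so no such prefix code exists.

1.0625; no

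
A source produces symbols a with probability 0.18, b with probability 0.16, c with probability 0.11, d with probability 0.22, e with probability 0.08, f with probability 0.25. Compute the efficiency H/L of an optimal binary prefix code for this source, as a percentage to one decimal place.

98.4%

Entropy H = −Σ p log₂ p ≈ 2.4907 bits.
Huffman merges: 2/25+11/100→19/100; 4/25+9/50→17/50; 19/100+11/50→41/100; 1/4+17/50→59/100; 41/100+59/100→1. L = 253/100 ≈ 2.5300.
Efficiency = H/L = 2.4907/2.5300 = 98.4%.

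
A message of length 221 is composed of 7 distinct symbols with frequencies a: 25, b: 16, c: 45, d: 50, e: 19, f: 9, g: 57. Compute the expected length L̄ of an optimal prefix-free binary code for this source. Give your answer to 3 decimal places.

Probabilities are the counts divided by 221.
Repeatedly combine the two least-probable nodes; the expected code length is the sum of the merged weights.
merge 9/221 + 16/221 → 25/221
merge 19/221 + 25/221 → 44/221
merge 25/221 + 44/221 → 69/221
merge 45/221 + 50/221 → 95/221
merge 57/221 + 69/221 → 126/221
merge 95/221 + 126/221 → 1
L = 25/221 + 44/221 + 69/221 + 95/221 + 126/221 + 1 = 580/221 ≈ 2.624 bits/symbol.

2.624 bits/symbol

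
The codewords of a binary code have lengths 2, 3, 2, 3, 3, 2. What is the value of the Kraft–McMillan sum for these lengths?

With common denominator 2^3 = 8: Σ 2^(−ℓᵢ) = 2/8 + 1/8 + 2/8 + 1/8 + 1/8 + 2/8 = 9/8 = 1.125.

1.125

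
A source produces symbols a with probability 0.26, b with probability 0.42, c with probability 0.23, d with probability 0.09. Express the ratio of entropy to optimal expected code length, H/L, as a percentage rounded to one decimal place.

96.4%

Entropy H = −Σ p log₂ p ≈ 1.8313 bits.
Huffman merges: 9/100+23/100→8/25; 13/50+8/25→29/50; 21/50+29/50→1. L = 19/10 ≈ 1.9000.
Efficiency = H/L = 1.8313/1.9000 = 96.4%.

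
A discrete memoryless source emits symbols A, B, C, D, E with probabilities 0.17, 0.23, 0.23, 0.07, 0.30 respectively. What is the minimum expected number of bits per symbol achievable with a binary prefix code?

Repeatedly combine the two least-probable nodes; the expected code length is the sum of the merged weights.
merge 7/100 + 17/100 → 6/25
merge 23/100 + 23/100 → 23/50
merge 6/25 + 3/10 → 27/50
merge 23/50 + 27/50 → 1
L = 6/25 + 23/50 + 27/50 + 1 = 56/25 = 2.24 bits/symbol.

2.24 bits/symbol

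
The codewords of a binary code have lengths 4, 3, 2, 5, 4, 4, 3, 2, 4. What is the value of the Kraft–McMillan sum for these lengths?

1.03125

With common denominator 2^5 = 32: Σ 2^(−ℓᵢ) = 2/32 + 4/32 + 8/32 + 1/32 + 2/32 + 2/32 + 4/32 + 8/32 + 2/32 = 33/32 = 1.03125.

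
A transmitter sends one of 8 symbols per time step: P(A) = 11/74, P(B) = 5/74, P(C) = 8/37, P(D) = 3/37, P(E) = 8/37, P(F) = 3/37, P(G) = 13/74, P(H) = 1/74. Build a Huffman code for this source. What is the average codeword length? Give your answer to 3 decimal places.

2.811 bits/symbol

Repeatedly combine the two least-probable nodes; the expected code length is the sum of the merged weights.
merge 1/74 + 5/74 → 3/37
merge 3/37 + 3/37 → 6/37
merge 3/37 + 11/74 → 17/74
merge 6/37 + 13/74 → 25/74
merge 8/37 + 8/37 → 16/37
merge 17/74 + 25/74 → 21/37
merge 16/37 + 21/37 → 1
L = 3/37 + 6/37 + 17/74 + 25/74 + 16/37 + 21/37 + 1 = 104/37 ≈ 2.811 bits/symbol.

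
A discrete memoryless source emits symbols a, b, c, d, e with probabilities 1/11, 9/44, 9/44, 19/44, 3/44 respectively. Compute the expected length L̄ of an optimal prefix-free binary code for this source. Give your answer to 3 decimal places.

2.091 bits/symbol

Repeatedly combine the two least-probable nodes; the expected code length is the sum of the merged weights.
merge 3/44 + 1/11 → 7/44
merge 7/44 + 9/44 → 4/11
merge 9/44 + 4/11 → 25/44
merge 19/44 + 25/44 → 1
L = 7/44 + 4/11 + 25/44 + 1 = 23/11 ≈ 2.091 bits/symbol.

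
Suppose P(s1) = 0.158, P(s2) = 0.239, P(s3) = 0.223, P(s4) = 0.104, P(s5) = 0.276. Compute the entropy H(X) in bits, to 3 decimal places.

2.249 bits

H = −Σ pᵢ log₂ pᵢ.
−0.158·log₂(0.158) = 0.4206
−0.239·log₂(0.239) = 0.4935
−0.223·log₂(0.223) = 0.4828
−0.104·log₂(0.104) = 0.3396
−0.276·log₂(0.276) = 0.5126
Sum ≈ 2.2491 → 2.249 bits.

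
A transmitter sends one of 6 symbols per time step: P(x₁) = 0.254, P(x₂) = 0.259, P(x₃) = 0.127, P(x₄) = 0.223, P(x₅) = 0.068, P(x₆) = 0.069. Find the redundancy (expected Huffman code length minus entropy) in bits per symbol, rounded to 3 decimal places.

Entropy H = −Σ p log₂ p ≈ 2.3977 bits.
Huffman merges: 17/250+69/1000→137/1000; 127/1000+137/1000→33/125; 223/1000+127/500→477/1000; 259/1000+33/125→523/1000; 477/1000+523/1000→1. L = 2401/1000 ≈ 2.4010.
L − H = 2.4010 − 2.3977 = 0.003 bits.

0.003 bits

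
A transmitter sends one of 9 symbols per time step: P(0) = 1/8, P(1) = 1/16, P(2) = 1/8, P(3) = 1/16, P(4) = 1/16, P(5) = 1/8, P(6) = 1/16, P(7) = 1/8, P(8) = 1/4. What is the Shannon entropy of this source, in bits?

3 bits

Each probability is a power of 1/2, so log₂(1/p) is an integer.
H = Σ p·log₂(1/p) = 1/8·3 + 1/16·4 + 1/8·3 + 1/16·4 + 1/16·4 + 1/8·3 + 1/16·4 + 1/8·3 + 1/4·2 = 3 bits.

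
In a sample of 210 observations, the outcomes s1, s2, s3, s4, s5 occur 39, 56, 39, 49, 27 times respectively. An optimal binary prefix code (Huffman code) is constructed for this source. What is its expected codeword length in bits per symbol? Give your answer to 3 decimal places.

Probabilities are the counts divided by 210.
Repeatedly combine the two least-probable nodes; the expected code length is the sum of the merged weights.
merge 9/70 + 13/70 → 11/35
merge 13/70 + 7/30 → 44/105
merge 4/15 + 11/35 → 61/105
merge 44/105 + 61/105 → 1
L = 11/35 + 44/105 + 61/105 + 1 = 81/35 ≈ 2.314 bits/symbol.

2.314 bits/symbol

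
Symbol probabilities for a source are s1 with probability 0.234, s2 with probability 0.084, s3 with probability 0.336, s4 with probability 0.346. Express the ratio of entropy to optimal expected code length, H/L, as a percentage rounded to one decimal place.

93.8%

Entropy H = −Σ p log₂ p ≈ 1.8490 bits.
Huffman merges: 21/250+117/500→159/500; 159/500+42/125→327/500; 173/500+327/500→1. L = 493/250 ≈ 1.9720.
Efficiency = H/L = 1.8490/1.9720 = 93.8%.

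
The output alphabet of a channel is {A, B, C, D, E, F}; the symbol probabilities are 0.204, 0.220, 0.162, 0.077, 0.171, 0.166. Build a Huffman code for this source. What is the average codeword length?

2.576 bits/symbol

Repeatedly combine the two least-probable nodes; the expected code length is the sum of the merged weights.
merge 77/1000 + 81/500 → 239/1000
merge 83/500 + 171/1000 → 337/1000
merge 51/250 + 11/50 → 53/125
merge 239/1000 + 337/1000 → 72/125
merge 53/125 + 72/125 → 1
L = 239/1000 + 337/1000 + 53/125 + 72/125 + 1 = 322/125 = 2.576 bits/symbol.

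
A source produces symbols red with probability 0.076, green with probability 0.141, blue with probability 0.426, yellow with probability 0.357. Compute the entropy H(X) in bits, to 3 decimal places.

H = −Σ pᵢ log₂ pᵢ.
−0.076·log₂(0.076) = 0.2826
−0.141·log₂(0.141) = 0.3985
−0.426·log₂(0.426) = 0.5244
−0.357·log₂(0.357) = 0.5305
Sum ≈ 1.7360 → 1.736 bits.

1.736 bits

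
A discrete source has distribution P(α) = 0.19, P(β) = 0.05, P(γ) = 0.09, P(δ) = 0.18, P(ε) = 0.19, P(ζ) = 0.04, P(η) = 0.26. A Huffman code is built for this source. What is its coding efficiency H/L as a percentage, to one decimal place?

97.9%

Entropy H = −Σ p log₂ p ≈ 2.5756 bits.
Huffman merges: 1/25+1/20→9/100; 9/100+9/100→9/50; 9/50+9/50→9/25; 19/100+19/100→19/50; 13/50+9/25→31/50; 19/50+31/50→1. L = 263/100 ≈ 2.6300.
Efficiency = H/L = 2.5756/2.6300 = 97.9%.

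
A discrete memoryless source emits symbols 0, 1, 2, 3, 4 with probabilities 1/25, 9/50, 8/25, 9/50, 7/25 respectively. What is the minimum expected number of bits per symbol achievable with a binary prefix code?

Repeatedly combine the two least-probable nodes; the expected code length is the sum of the merged weights.
merge 1/25 + 9/50 → 11/50
merge 9/50 + 11/50 → 2/5
merge 7/25 + 8/25 → 3/5
merge 2/5 + 3/5 → 1
L = 11/50 + 2/5 + 3/5 + 1 = 111/50 = 2.22 bits/symbol.

2.22 bits/symbol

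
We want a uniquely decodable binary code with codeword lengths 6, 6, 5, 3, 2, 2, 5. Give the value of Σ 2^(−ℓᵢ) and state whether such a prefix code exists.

With common denominator 2^6 = 64: Σ 2^(−ℓᵢ) = 1/64 + 1/64 + 2/64 + 8/64 + 16/64 + 16/64 + 2/64 = 46/64 = 0.71875.
Kraft's inequality requires Σ ≤ 1; here Σ = 0.71875 ≤ 1, so such a prefix code exists.

0.71875; yes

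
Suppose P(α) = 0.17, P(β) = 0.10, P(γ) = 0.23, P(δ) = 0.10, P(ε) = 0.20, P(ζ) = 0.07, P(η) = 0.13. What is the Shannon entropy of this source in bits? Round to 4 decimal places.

H = −Σ pᵢ log₂ pᵢ.
−0.17·log₂(0.17) = 0.4346
−0.10·log₂(0.10) = 0.3322
−0.23·log₂(0.23) = 0.4877
−0.10·log₂(0.10) = 0.3322
−0.20·log₂(0.20) = 0.4644
−0.07·log₂(0.07) = 0.2686
−0.13·log₂(0.13) = 0.3826
Sum ≈ 2.7022 → 2.7022 bits.

2.7022 bits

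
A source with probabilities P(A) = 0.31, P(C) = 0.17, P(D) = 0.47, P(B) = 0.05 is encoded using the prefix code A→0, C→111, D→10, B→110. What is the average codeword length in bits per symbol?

1.91 bits/symbol

L̄ = Σ pᵢ·ℓᵢ = 0.31·1 + 0.17·3 + 0.47·2 + 0.05·3 = 1.91 bits/symbol.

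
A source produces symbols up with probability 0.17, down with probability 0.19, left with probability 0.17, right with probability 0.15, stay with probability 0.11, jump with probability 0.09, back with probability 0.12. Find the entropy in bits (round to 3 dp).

H = −Σ pᵢ log₂ pᵢ.
−0.17·log₂(0.17) = 0.4346
−0.19·log₂(0.19) = 0.4552
−0.17·log₂(0.17) = 0.4346
−0.15·log₂(0.15) = 0.4105
−0.11·log₂(0.11) = 0.3503
−0.09·log₂(0.09) = 0.3127
−0.12·log₂(0.12) = 0.3671
Sum ≈ 2.7650 → 2.765 bits.

2.765 bits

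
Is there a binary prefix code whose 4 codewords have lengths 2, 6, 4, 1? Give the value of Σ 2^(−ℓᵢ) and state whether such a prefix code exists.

With common denominator 2^6 = 64: Σ 2^(−ℓᵢ) = 16/64 + 1/64 + 4/64 + 32/64 = 53/64 = 0.828125.
Kraft's inequality requires Σ ≤ 1; here Σ = 0.828125 ≤ 1, so such a prefix code exists.

0.828125; yes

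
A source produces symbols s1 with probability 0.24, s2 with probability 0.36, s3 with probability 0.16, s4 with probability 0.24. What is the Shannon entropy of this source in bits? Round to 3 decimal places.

H = −Σ pᵢ log₂ pᵢ.
−0.24·log₂(0.24) = 0.4941
−0.36·log₂(0.36) = 0.5306
−0.16·log₂(0.16) = 0.4230
−0.24·log₂(0.24) = 0.4941
Sum ≈ 1.9419 → 1.942 bits.

1.942 bits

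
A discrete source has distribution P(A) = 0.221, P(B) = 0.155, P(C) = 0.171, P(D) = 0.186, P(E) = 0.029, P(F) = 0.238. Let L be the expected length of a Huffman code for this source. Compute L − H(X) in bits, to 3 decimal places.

Entropy H = −Σ p log₂ p ≈ 2.4263 bits.
Huffman merges: 29/1000+31/200→23/125; 171/1000+23/125→71/200; 93/500+221/1000→407/1000; 119/500+71/200→593/1000; 407/1000+593/1000→1. L = 2539/1000 ≈ 2.5390.
L − H = 2.5390 − 2.4263 = 0.113 bits.

0.113 bits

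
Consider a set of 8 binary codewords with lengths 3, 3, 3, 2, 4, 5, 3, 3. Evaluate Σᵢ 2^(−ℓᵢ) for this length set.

With common denominator 2^5 = 32: Σ 2^(−ℓᵢ) = 4/32 + 4/32 + 4/32 + 8/32 + 2/32 + 1/32 + 4/32 + 4/32 = 31/32 = 0.96875.

0.96875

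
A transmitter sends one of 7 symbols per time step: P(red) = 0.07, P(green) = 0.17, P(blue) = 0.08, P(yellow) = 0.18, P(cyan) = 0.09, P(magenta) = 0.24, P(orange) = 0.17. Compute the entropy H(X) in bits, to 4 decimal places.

H = −Σ pᵢ log₂ pᵢ.
−0.07·log₂(0.07) = 0.2686
−0.17·log₂(0.17) = 0.4346
−0.08·log₂(0.08) = 0.2915
−0.18·log₂(0.18) = 0.4453
−0.09·log₂(0.09) = 0.3127
−0.24·log₂(0.24) = 0.4941
−0.17·log₂(0.17) = 0.4346
Sum ≈ 2.6813 → 2.6813 bits.

2.6813 bits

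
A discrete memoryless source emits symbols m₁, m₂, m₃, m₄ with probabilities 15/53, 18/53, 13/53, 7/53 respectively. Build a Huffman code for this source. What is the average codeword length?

Repeatedly combine the two least-probable nodes; the expected code length is the sum of the merged weights.
merge 7/53 + 13/53 → 20/53
merge 15/53 + 18/53 → 33/53
merge 20/53 + 33/53 → 1
L = 20/53 + 33/53 + 1 = 2 bits/symbol.

2 bits/symbol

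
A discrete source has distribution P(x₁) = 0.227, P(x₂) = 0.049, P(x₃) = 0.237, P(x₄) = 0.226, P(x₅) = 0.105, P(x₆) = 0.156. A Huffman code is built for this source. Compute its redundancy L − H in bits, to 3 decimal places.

0.028 bits

Entropy H = −Σ p log₂ p ≈ 2.4355 bits.
Huffman merges: 49/1000+21/200→77/500; 77/500+39/250→31/100; 113/500+227/1000→453/1000; 237/1000+31/100→547/1000; 453/1000+547/1000→1. L = 308/125 ≈ 2.4640.
L − H = 2.4640 − 2.4355 = 0.028 bits.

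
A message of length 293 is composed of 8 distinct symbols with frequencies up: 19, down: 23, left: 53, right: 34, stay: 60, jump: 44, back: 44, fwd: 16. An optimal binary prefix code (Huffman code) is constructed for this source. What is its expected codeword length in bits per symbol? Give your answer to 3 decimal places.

2.915 bits/symbol

Probabilities are the counts divided by 293.
Repeatedly combine the two least-probable nodes; the expected code length is the sum of the merged weights.
merge 16/293 + 19/293 → 35/293
merge 23/293 + 34/293 → 57/293
merge 35/293 + 44/293 → 79/293
merge 44/293 + 53/293 → 97/293
merge 57/293 + 60/293 → 117/293
merge 79/293 + 97/293 → 176/293
merge 117/293 + 176/293 → 1
L = 35/293 + 57/293 + 79/293 + 97/293 + 117/293 + 176/293 + 1 = 854/293 ≈ 2.915 bits/symbol.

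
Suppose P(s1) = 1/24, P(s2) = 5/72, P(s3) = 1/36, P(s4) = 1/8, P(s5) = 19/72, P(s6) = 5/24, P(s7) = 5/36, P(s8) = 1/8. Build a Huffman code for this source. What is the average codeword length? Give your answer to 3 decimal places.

Repeatedly combine the two least-probable nodes; the expected code length is the sum of the merged weights.
merge 1/36 + 1/24 → 5/72
merge 5/72 + 5/72 → 5/36
merge 1/8 + 1/8 → 1/4
merge 5/36 + 5/36 → 5/18
merge 5/24 + 1/4 → 11/24
merge 19/72 + 5/18 → 13/24
merge 11/24 + 13/24 → 1
L = 5/72 + 5/36 + 1/4 + 5/18 + 11/24 + 13/24 + 1 = 197/72 ≈ 2.736 bits/symbol.

2.736 bits/symbol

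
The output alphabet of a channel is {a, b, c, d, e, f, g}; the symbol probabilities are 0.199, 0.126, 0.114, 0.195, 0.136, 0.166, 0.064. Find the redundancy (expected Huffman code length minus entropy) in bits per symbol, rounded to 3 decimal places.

Entropy H = −Σ p log₂ p ≈ 2.7324 bits.
Huffman merges: 8/125+57/500→89/500; 63/500+17/125→131/500; 83/500+89/500→43/125; 39/200+199/1000→197/500; 131/500+43/125→303/500; 197/500+303/500→1. L = 348/125 ≈ 2.7840.
L − H = 2.7840 − 2.7324 = 0.052 bits.

0.052 bits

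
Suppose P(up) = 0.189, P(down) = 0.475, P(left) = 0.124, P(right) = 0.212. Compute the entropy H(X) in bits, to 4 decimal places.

1.8123 bits

H = −Σ pᵢ log₂ pᵢ.
−0.189·log₂(0.189) = 0.4543
−0.475·log₂(0.475) = 0.5102
−0.124·log₂(0.124) = 0.3734
−0.212·log₂(0.212) = 0.4744
Sum ≈ 1.8123 → 1.8123 bits.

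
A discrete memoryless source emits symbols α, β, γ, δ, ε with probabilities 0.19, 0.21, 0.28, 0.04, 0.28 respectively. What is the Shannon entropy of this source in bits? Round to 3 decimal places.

H = −Σ pᵢ log₂ pᵢ.
−0.19·log₂(0.19) = 0.4552
−0.21·log₂(0.21) = 0.4728
−0.28·log₂(0.28) = 0.5142
−0.04·log₂(0.04) = 0.1858
−0.28·log₂(0.28) = 0.5142
Sum ≈ 2.1422 → 2.142 bits.

2.142 bits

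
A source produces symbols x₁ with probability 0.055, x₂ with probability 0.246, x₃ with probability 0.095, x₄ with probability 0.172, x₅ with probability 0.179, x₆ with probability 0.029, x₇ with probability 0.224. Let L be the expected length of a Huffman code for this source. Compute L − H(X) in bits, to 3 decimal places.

Entropy H = −Σ p log₂ p ≈ 2.5632 bits.
Huffman merges: 29/1000+11/200→21/250; 21/250+19/200→179/1000; 43/250+179/1000→351/1000; 179/1000+28/125→403/1000; 123/500+351/1000→597/1000; 403/1000+597/1000→1. L = 1307/500 ≈ 2.6140.
L − H = 2.6140 − 2.5632 = 0.051 bits.

0.051 bits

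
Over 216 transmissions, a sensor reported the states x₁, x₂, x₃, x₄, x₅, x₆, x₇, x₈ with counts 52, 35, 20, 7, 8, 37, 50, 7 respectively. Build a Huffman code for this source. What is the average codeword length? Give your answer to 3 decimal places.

Probabilities are the counts divided by 216.
Repeatedly combine the two least-probable nodes; the expected code length is the sum of the merged weights.
merge 7/216 + 7/216 → 7/108
merge 1/27 + 7/108 → 11/108
merge 5/54 + 11/108 → 7/36
merge 35/216 + 37/216 → 1/3
merge 7/36 + 25/108 → 23/54
merge 13/54 + 1/3 → 31/54
merge 23/54 + 31/54 → 1
L = 7/108 + 11/108 + 7/36 + 1/3 + 23/54 + 31/54 + 1 = 97/36 ≈ 2.694 bits/symbol.

2.694 bits/symbol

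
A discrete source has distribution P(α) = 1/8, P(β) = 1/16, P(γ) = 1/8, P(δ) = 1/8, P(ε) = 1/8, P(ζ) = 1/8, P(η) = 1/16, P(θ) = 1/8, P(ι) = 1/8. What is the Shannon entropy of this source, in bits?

Each probability is a power of 1/2, so log₂(1/p) is an integer.
H = Σ p·log₂(1/p) = 1/8·3 + 1/16·4 + 1/8·3 + 1/8·3 + 1/8·3 + 1/8·3 + 1/16·4 + 1/8·3 + 1/8·3 = 3.125 bits.

3.125 bits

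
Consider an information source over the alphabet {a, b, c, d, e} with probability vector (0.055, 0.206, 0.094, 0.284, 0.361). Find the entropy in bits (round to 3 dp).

H = −Σ pᵢ log₂ pᵢ.
−0.055·log₂(0.055) = 0.2301
−0.206·log₂(0.206) = 0.4695
−0.094·log₂(0.094) = 0.3207
−0.284·log₂(0.284) = 0.5158
−0.361·log₂(0.361) = 0.5306
Sum ≈ 2.0667 → 2.067 bits.

2.067 bits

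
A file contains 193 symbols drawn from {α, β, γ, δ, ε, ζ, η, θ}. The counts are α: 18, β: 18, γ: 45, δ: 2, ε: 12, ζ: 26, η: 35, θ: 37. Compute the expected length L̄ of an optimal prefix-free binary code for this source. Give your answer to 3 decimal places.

Probabilities are the counts divided by 193.
Repeatedly combine the two least-probable nodes; the expected code length is the sum of the merged weights.
merge 2/193 + 12/193 → 14/193
merge 14/193 + 18/193 → 32/193
merge 18/193 + 26/193 → 44/193
merge 32/193 + 35/193 → 67/193
merge 37/193 + 44/193 → 81/193
merge 45/193 + 67/193 → 112/193
merge 81/193 + 112/193 → 1
L = 14/193 + 32/193 + 44/193 + 67/193 + 81/193 + 112/193 + 1 = 543/193 ≈ 2.813 bits/symbol.

2.813 bits/symbol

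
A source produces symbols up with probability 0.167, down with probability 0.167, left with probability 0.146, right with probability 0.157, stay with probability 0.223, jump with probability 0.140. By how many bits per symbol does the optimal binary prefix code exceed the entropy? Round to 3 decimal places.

Entropy H = −Σ p log₂ p ≈ 2.5670 bits.
Huffman merges: 7/50+73/500→143/500; 157/1000+167/1000→81/250; 167/1000+223/1000→39/100; 143/500+81/250→61/100; 39/100+61/100→1. L = 261/100 ≈ 2.6100.
L − H = 2.6100 − 2.5670 = 0.043 bits.

0.043 bits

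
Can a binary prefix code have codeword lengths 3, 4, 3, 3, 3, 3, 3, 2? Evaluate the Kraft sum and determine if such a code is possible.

1.0625; no

With common denominator 2^4 = 16: Σ 2^(−ℓᵢ) = 2/16 + 1/16 + 2/16 + 2/16 + 2/16 + 2/16 + 2/16 + 4/16 = 17/16 = 1.0625.
Kraft's inequality requires Σ ≤ 1; here Σ = 1.0625 > 1, so no such prefix code exists.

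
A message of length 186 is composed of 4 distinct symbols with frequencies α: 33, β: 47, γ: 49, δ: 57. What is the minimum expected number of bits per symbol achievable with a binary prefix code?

2 bits/symbol

Probabilities are the counts divided by 186.
Repeatedly combine the two least-probable nodes; the expected code length is the sum of the merged weights.
merge 11/62 + 47/186 → 40/93
merge 49/186 + 19/62 → 53/93
merge 40/93 + 53/93 → 1
L = 40/93 + 53/93 + 1 = 2 bits/symbol.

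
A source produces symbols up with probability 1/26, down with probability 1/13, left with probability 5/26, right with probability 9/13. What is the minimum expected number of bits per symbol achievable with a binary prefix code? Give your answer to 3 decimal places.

Repeatedly combine the two least-probable nodes; the expected code length is the sum of the merged weights.
merge 1/26 + 1/13 → 3/26
merge 3/26 + 5/26 → 4/13
merge 4/13 + 9/13 → 1
L = 3/26 + 4/13 + 1 = 37/26 ≈ 1.423 bits/symbol.

1.423 bits/symbol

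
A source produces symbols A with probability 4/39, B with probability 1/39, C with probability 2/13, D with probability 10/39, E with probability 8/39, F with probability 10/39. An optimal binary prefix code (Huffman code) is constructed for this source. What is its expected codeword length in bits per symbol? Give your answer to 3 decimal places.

Repeatedly combine the two least-probable nodes; the expected code length is the sum of the merged weights.
merge 1/39 + 4/39 → 5/39
merge 5/39 + 2/13 → 11/39
merge 8/39 + 10/39 → 6/13
merge 10/39 + 11/39 → 7/13
merge 6/13 + 7/13 → 1
L = 5/39 + 11/39 + 6/13 + 7/13 + 1 = 94/39 ≈ 2.410 bits/symbol.

2.410 bits/symbol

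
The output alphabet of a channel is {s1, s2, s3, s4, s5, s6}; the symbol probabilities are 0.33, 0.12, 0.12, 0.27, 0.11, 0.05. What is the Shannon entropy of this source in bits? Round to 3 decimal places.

H = −Σ pᵢ log₂ pᵢ.
−0.33·log₂(0.33) = 0.5278
−0.12·log₂(0.12) = 0.3671
−0.12·log₂(0.12) = 0.3671
−0.27·log₂(0.27) = 0.5100
−0.11·log₂(0.11) = 0.3503
−0.05·log₂(0.05) = 0.2161
Sum ≈ 2.3384 → 2.338 bits.

2.338 bits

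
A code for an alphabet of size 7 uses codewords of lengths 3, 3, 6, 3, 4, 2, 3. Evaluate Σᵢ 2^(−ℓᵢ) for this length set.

With common denominator 2^6 = 64: Σ 2^(−ℓᵢ) = 8/64 + 8/64 + 1/64 + 8/64 + 4/64 + 16/64 + 8/64 = 53/64 = 0.828125.

0.828125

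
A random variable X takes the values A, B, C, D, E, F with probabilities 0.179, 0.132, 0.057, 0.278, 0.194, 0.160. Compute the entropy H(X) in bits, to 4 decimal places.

2.4609 bits

H = −Σ pᵢ log₂ pᵢ.
−0.179·log₂(0.179) = 0.4443
−0.132·log₂(0.132) = 0.3856
−0.057·log₂(0.057) = 0.2356
−0.278·log₂(0.278) = 0.5134
−0.194·log₂(0.194) = 0.4590
−0.160·log₂(0.160) = 0.4230
Sum ≈ 2.4609 → 2.4609 bits.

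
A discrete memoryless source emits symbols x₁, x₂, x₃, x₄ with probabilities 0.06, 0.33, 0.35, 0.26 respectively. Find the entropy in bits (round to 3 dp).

H = −Σ pᵢ log₂ pᵢ.
−0.06·log₂(0.06) = 0.2435
−0.33·log₂(0.33) = 0.5278
−0.35·log₂(0.35) = 0.5301
−0.26·log₂(0.26) = 0.5053
Sum ≈ 1.8067 → 1.807 bits.

1.807 bits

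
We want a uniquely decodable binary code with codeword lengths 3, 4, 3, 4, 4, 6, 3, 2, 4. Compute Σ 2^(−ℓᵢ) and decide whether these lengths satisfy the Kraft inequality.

0.890625; yes

With common denominator 2^6 = 64: Σ 2^(−ℓᵢ) = 8/64 + 4/64 + 8/64 + 4/64 + 4/64 + 1/64 + 8/64 + 16/64 + 4/64 = 57/64 = 0.890625.
Kraft's inequality requires Σ ≤ 1; here Σ = 0.890625 ≤ 1, so such a prefix code exists.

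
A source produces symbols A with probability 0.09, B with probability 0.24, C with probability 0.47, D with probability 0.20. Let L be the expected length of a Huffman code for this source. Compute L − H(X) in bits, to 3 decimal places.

0.037 bits

Entropy H = −Σ p log₂ p ≈ 1.7831 bits.
Huffman merges: 9/100+1/5→29/100; 6/25+29/100→53/100; 47/100+53/100→1. L = 91/50 ≈ 1.8200.
L − H = 1.8200 − 1.7831 = 0.037 bits.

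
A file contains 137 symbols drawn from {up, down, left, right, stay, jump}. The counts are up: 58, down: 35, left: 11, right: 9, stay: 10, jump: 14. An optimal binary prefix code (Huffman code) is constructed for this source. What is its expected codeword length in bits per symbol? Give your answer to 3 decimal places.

2.219 bits/symbol

Probabilities are the counts divided by 137.
Repeatedly combine the two least-probable nodes; the expected code length is the sum of the merged weights.
merge 9/137 + 10/137 → 19/137
merge 11/137 + 14/137 → 25/137
merge 19/137 + 25/137 → 44/137
merge 35/137 + 44/137 → 79/137
merge 58/137 + 79/137 → 1
L = 19/137 + 25/137 + 44/137 + 79/137 + 1 = 304/137 ≈ 2.219 bits/symbol.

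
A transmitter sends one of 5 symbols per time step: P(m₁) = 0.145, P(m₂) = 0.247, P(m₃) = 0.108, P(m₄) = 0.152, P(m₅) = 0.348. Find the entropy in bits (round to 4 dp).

H = −Σ pᵢ log₂ pᵢ.
−0.145·log₂(0.145) = 0.4040
−0.247·log₂(0.247) = 0.4983
−0.108·log₂(0.108) = 0.3468
−0.152·log₂(0.152) = 0.4131
−0.348·log₂(0.348) = 0.5299
Sum ≈ 2.1921 → 2.1921 bits.

2.1921 bits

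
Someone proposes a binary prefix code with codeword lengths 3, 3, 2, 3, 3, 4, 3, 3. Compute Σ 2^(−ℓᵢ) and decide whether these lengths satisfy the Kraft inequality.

With common denominator 2^4 = 16: Σ 2^(−ℓᵢ) = 2/16 + 2/16 + 4/16 + 2/16 + 2/16 + 1/16 + 2/16 + 2/16 = 17/16 = 1.0625.
Kraft's inequality requires Σ ≤ 1; here Σ = 1.0625 > 1, so no such prefix code exists.

1.0625; no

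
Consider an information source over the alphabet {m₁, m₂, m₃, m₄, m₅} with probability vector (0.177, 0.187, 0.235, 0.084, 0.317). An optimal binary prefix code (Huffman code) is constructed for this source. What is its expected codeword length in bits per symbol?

2.261 bits/symbol

Repeatedly combine the two least-probable nodes; the expected code length is the sum of the merged weights.
merge 21/250 + 177/1000 → 261/1000
merge 187/1000 + 47/200 → 211/500
merge 261/1000 + 317/1000 → 289/500
merge 211/500 + 289/500 → 1
L = 261/1000 + 211/500 + 289/500 + 1 = 2261/1000 = 2.261 bits/symbol.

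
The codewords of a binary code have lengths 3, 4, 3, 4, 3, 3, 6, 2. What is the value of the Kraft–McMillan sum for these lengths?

0.890625

With common denominator 2^6 = 64: Σ 2^(−ℓᵢ) = 8/64 + 4/64 + 8/64 + 4/64 + 8/64 + 8/64 + 1/64 + 16/64 = 57/64 = 0.890625.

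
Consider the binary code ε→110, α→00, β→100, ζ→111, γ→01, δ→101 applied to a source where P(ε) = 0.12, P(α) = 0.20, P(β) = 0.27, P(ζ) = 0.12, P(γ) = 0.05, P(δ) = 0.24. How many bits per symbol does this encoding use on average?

L̄ = Σ pᵢ·ℓᵢ = 0.12·3 + 0.20·2 + 0.27·3 + 0.12·3 + 0.05·2 + 0.24·3 = 2.75 bits/symbol.

2.75 bits/symbol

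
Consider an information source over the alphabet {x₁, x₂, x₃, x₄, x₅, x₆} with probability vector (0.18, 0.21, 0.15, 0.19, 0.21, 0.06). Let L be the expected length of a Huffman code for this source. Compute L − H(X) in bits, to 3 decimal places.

Entropy H = −Σ p log₂ p ≈ 2.5003 bits.
Huffman merges: 3/50+3/20→21/100; 9/50+19/100→37/100; 21/100+21/100→21/50; 21/100+37/100→29/50; 21/50+29/50→1. L = 129/50 ≈ 2.5800.
L − H = 2.5800 − 2.5003 = 0.080 bits.

0.080 bits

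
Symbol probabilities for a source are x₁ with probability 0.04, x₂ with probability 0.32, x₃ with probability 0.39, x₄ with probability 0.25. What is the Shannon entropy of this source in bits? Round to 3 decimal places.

H = −Σ pᵢ log₂ pᵢ.
−0.04·log₂(0.04) = 0.1858
−0.32·log₂(0.32) = 0.5260
−0.39·log₂(0.39) = 0.5298
−0.25·log₂(0.25) = 0.5000
Sum ≈ 1.7416 → 1.742 bits.

1.742 bits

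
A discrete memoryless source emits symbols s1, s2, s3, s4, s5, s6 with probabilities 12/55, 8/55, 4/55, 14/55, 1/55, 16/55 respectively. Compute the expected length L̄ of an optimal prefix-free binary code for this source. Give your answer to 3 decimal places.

2.327 bits/symbol

Repeatedly combine the two least-probable nodes; the expected code length is the sum of the merged weights.
merge 1/55 + 4/55 → 1/11
merge 1/11 + 8/55 → 13/55
merge 12/55 + 13/55 → 5/11
merge 14/55 + 16/55 → 6/11
merge 5/11 + 6/11 → 1
L = 1/11 + 13/55 + 5/11 + 6/11 + 1 = 128/55 ≈ 2.327 bits/symbol.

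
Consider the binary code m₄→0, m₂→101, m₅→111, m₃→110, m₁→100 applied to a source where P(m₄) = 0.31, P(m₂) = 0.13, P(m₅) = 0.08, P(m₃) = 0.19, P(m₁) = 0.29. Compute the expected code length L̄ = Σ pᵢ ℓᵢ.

2.38 bits/symbol

L̄ = Σ pᵢ·ℓᵢ = 0.31·1 + 0.13·3 + 0.08·3 + 0.19·3 + 0.29·3 = 2.38 bits/symbol.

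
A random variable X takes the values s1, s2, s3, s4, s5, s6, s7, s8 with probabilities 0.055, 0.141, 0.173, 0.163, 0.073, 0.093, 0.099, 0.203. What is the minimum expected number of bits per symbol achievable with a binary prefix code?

2.925 bits/symbol

Repeatedly combine the two least-probable nodes; the expected code length is the sum of the merged weights.
merge 11/200 + 73/1000 → 16/125
merge 93/1000 + 99/1000 → 24/125
merge 16/125 + 141/1000 → 269/1000
merge 163/1000 + 173/1000 → 42/125
merge 24/125 + 203/1000 → 79/200
merge 269/1000 + 42/125 → 121/200
merge 79/200 + 121/200 → 1
L = 16/125 + 24/125 + 269/1000 + 42/125 + 79/200 + 121/200 + 1 = 117/40 = 2.925 bits/symbol.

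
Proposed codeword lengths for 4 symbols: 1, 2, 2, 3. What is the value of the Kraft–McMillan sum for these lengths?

With common denominator 2^3 = 8: Σ 2^(−ℓᵢ) = 4/8 + 2/8 + 2/8 + 1/8 = 9/8 = 1.125.

1.125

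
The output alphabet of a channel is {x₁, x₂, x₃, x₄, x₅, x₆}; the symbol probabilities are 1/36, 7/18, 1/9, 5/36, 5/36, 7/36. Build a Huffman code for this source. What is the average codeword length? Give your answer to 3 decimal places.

Repeatedly combine the two least-probable nodes; the expected code length is the sum of the merged weights.
merge 1/36 + 1/9 → 5/36
merge 5/36 + 5/36 → 5/18
merge 5/36 + 7/36 → 1/3
merge 5/18 + 1/3 → 11/18
merge 7/18 + 11/18 → 1
L = 5/36 + 5/18 + 1/3 + 11/18 + 1 = 85/36 ≈ 2.361 bits/symbol.

2.361 bits/symbol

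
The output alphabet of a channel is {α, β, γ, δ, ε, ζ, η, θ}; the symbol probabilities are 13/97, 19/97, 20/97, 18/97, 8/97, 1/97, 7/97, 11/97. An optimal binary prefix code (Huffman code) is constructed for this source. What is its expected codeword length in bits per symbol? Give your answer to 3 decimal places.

2.845 bits/symbol

Repeatedly combine the two least-probable nodes; the expected code length is the sum of the merged weights.
merge 1/97 + 7/97 → 8/97
merge 8/97 + 8/97 → 16/97
merge 11/97 + 13/97 → 24/97
merge 16/97 + 18/97 → 34/97
merge 19/97 + 20/97 → 39/97
merge 24/97 + 34/97 → 58/97
merge 39/97 + 58/97 → 1
L = 8/97 + 16/97 + 24/97 + 34/97 + 39/97 + 58/97 + 1 = 276/97 ≈ 2.845 bits/symbol.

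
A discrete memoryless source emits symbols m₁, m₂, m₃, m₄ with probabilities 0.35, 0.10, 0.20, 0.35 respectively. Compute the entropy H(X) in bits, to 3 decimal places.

1.857 bits

H = −Σ pᵢ log₂ pᵢ.
−0.35·log₂(0.35) = 0.5301
−0.10·log₂(0.10) = 0.3322
−0.20·log₂(0.20) = 0.4644
−0.35·log₂(0.35) = 0.5301
Sum ≈ 1.8568 → 1.857 bits.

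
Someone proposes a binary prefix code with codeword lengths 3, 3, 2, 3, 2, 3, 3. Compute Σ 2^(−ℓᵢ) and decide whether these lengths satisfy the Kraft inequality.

With common denominator 2^3 = 8: Σ 2^(−ℓᵢ) = 1/8 + 1/8 + 2/8 + 1/8 + 2/8 + 1/8 + 1/8 = 9/8 = 1.125.
Kraft's inequality requires Σ ≤ 1; here Σ = 1.125 > 1, so no such prefix code exists.

1.125; no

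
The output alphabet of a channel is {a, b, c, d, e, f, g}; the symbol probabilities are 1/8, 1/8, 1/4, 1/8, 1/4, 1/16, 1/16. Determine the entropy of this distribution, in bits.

2.625 bits

Each probability is a power of 1/2, so log₂(1/p) is an integer.
H = Σ p·log₂(1/p) = 1/8·3 + 1/8·3 + 1/4·2 + 1/8·3 + 1/4·2 + 1/16·4 + 1/16·4 = 2.625 bits.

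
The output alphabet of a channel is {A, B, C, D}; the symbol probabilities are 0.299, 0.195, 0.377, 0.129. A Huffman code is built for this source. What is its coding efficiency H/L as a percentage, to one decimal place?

97.2%

Entropy H = −Σ p log₂ p ≈ 1.8924 bits.
Huffman merges: 129/1000+39/200→81/250; 299/1000+81/250→623/1000; 377/1000+623/1000→1. L = 1947/1000 ≈ 1.9470.
Efficiency = H/L = 1.8924/1.9470 = 97.2%.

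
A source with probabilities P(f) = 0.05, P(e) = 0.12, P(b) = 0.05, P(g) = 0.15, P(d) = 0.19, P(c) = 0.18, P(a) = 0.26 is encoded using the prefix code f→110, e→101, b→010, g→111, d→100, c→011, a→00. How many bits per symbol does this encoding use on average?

L̄ = Σ pᵢ·ℓᵢ = 0.05·3 + 0.12·3 + 0.05·3 + 0.15·3 + 0.19·3 + 0.18·3 + 0.26·2 = 2.74 bits/symbol.

2.74 bits/symbol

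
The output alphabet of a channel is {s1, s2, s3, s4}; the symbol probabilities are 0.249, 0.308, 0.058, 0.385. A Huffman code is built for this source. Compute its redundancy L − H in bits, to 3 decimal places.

Entropy H = −Σ p log₂ p ≈ 1.7912 bits.
Huffman merges: 29/500+249/1000→307/1000; 307/1000+77/250→123/200; 77/200+123/200→1. L = 961/500 ≈ 1.9220.
L − H = 1.9220 − 1.7912 = 0.131 bits.

0.131 bits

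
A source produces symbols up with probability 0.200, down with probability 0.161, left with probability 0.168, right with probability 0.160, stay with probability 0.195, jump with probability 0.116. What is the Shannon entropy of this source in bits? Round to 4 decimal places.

H = −Σ pᵢ log₂ pᵢ.
−0.200·log₂(0.200) = 0.4644
−0.161·log₂(0.161) = 0.4242
−0.168·log₂(0.168) = 0.4323
−0.160·log₂(0.160) = 0.4230
−0.195·log₂(0.195) = 0.4599
−0.116·log₂(0.116) = 0.3605
Sum ≈ 2.5644 → 2.5644 bits.

2.5644 bits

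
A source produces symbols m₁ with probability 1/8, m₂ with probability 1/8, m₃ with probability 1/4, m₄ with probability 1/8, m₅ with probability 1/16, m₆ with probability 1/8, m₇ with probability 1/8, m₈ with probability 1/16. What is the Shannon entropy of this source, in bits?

Each probability is a power of 1/2, so log₂(1/p) is an integer.
H = Σ p·log₂(1/p) = 1/8·3 + 1/8·3 + 1/4·2 + 1/8·3 + 1/16·4 + 1/8·3 + 1/8·3 + 1/16·4 = 2.875 bits.

2.875 bits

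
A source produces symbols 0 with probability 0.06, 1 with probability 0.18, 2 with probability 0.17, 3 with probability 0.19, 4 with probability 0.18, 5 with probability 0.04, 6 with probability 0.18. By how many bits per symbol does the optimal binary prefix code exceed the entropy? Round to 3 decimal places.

0.075 bits

Entropy H = −Σ p log₂ p ≈ 2.6550 bits.
Huffman merges: 1/25+3/50→1/10; 1/10+17/100→27/100; 9/50+9/50→9/25; 9/50+19/100→37/100; 27/100+9/25→63/100; 37/100+63/100→1. L = 273/100 ≈ 2.7300.
L − H = 2.7300 − 2.6550 = 0.075 bits.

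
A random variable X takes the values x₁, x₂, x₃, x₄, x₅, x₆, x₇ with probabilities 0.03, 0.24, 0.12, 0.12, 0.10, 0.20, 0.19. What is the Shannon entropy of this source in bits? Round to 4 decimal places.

2.6318 bits

H = −Σ pᵢ log₂ pᵢ.
−0.03·log₂(0.03) = 0.1518
−0.24·log₂(0.24) = 0.4941
−0.12·log₂(0.12) = 0.3671
−0.12·log₂(0.12) = 0.3671
−0.10·log₂(0.10) = 0.3322
−0.20·log₂(0.20) = 0.4644
−0.19·log₂(0.19) = 0.4552
Sum ≈ 2.6318 → 2.6318 bits.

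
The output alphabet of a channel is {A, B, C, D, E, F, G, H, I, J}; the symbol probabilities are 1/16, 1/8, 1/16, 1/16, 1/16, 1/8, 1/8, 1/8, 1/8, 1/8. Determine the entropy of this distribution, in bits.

3.25 bits

Each probability is a power of 1/2, so log₂(1/p) is an integer.
H = Σ p·log₂(1/p) = 1/16·4 + 1/8·3 + 1/16·4 + 1/16·4 + 1/16·4 + 1/8·3 + 1/8·3 + 1/8·3 + 1/8·3 + 1/8·3 = 3.25 bits.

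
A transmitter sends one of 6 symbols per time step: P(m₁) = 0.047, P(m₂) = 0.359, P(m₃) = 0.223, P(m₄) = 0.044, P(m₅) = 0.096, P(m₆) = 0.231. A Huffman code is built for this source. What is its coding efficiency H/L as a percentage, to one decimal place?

Entropy H = −Σ p log₂ p ≈ 2.2319 bits.
Huffman merges: 11/250+47/1000→91/1000; 91/1000+12/125→187/1000; 187/1000+223/1000→41/100; 231/1000+359/1000→59/100; 41/100+59/100→1. L = 1139/500 ≈ 2.2780.
Efficiency = H/L = 2.2319/2.2780 = 98.0%.

98.0%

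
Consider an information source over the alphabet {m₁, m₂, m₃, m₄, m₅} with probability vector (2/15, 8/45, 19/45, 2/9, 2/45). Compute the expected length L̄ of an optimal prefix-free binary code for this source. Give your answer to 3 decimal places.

2.111 bits/symbol

Repeatedly combine the two least-probable nodes; the expected code length is the sum of the merged weights.
merge 2/45 + 2/15 → 8/45
merge 8/45 + 8/45 → 16/45
merge 2/9 + 16/45 → 26/45
merge 19/45 + 26/45 → 1
L = 8/45 + 16/45 + 26/45 + 1 = 19/9 ≈ 2.111 bits/symbol.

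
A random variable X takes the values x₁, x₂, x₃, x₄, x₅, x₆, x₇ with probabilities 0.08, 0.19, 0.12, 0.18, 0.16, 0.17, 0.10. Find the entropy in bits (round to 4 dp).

H = −Σ pᵢ log₂ pᵢ.
−0.08·log₂(0.08) = 0.2915
−0.19·log₂(0.19) = 0.4552
−0.12·log₂(0.12) = 0.3671
−0.18·log₂(0.18) = 0.4453
−0.16·log₂(0.16) = 0.4230
−0.17·log₂(0.17) = 0.4346
−0.10·log₂(0.10) = 0.3322
Sum ≈ 2.7489 → 2.7489 bits.

2.7489 bits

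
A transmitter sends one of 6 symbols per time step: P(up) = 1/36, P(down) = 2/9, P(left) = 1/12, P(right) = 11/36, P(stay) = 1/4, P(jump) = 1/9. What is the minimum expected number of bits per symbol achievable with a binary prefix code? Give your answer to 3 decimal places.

2.333 bits/symbol

Repeatedly combine the two least-probable nodes; the expected code length is the sum of the merged weights.
merge 1/36 + 1/12 → 1/9
merge 1/9 + 1/9 → 2/9
merge 2/9 + 2/9 → 4/9
merge 1/4 + 11/36 → 5/9
merge 4/9 + 5/9 → 1
L = 1/9 + 2/9 + 4/9 + 5/9 + 1 = 7/3 ≈ 2.333 bits/symbol.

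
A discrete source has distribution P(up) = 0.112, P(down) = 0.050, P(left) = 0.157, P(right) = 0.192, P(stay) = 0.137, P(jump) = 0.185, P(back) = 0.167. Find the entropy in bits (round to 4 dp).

H = −Σ pᵢ log₂ pᵢ.
−0.112·log₂(0.112) = 0.3537
−0.050·log₂(0.050) = 0.2161
−0.157·log₂(0.157) = 0.4194
−0.192·log₂(0.192) = 0.4571
−0.137·log₂(0.137) = 0.3929
−0.185·log₂(0.185) = 0.4504
−0.167·log₂(0.167) = 0.4312
Sum ≈ 2.7208 → 2.7208 bits.

2.7208 bits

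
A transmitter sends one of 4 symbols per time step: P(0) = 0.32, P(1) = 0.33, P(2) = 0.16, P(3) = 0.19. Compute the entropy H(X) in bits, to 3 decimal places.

H = −Σ pᵢ log₂ pᵢ.
−0.32·log₂(0.32) = 0.5260
−0.33·log₂(0.33) = 0.5278
−0.16·log₂(0.16) = 0.4230
−0.19·log₂(0.19) = 0.4552
Sum ≈ 1.9321 → 1.932 bits.

1.932 bits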